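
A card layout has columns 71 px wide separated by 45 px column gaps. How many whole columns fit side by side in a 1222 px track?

10 columns

Each extra column adds 71 + 45 = 116 px.
(1222 + 45) / 116 = 10.92, so 10 columns fit.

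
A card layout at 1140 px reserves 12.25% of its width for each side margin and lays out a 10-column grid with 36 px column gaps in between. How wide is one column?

Margins: 12.25% × 1140 = 139.65 px each, so content = 1140 − 279.3 = 860.7 px.
Subtracting 9 column gaps of 36 leaves 536.7 for 10 columns, so c = 53.67 px.

53.67 px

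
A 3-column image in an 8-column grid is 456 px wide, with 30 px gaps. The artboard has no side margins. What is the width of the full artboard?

1266 px

Subtracting 2 gaps of 30 leaves 396 for 3 columns, so c = 132 px.
Total width: 8·132 + 7·30 = 1266 px.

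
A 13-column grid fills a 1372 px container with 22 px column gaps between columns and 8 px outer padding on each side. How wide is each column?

84 px

Content width = 1372 − 2·8 = 1356 px.
13 columns + 12 column gaps: 13c + 12·22 = 1356.
13c = 1356 − 264 = 1092, so c = 84 px.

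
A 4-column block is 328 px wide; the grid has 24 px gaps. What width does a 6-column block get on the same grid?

504 px

328 − 3·24 = 256; ÷4 gives c = 64 px.
Span of 6: 6·64 + 5·24 = 384 + 120 = 504 px.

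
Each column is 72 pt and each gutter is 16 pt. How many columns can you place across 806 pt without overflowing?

Each extra column adds 72 + 16 = 88 pt.
(806 + 16) / 88 = 9.34, so 9 columns fit.

9 columns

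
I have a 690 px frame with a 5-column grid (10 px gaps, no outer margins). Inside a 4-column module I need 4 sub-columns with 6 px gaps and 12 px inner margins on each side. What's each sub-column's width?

127 px

5c + 4·10 = 690 → 5c = 650 → c = 130 px.
Span of 4: 4·130 + 3·10 = 520 + 30 = 550 px.
Inner content = 550 − 2·12 = 526 px.
526 − 3·6 = 508; ÷4 gives d = 127 px.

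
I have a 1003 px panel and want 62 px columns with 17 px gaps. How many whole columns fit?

12 columns

k columns need k·62 + (k−1)·17 = k·79 − 17.
k·79 − 17 ≤ 1003 → k ≤ 1020 / 79 ≈ 12.91, so k = 12.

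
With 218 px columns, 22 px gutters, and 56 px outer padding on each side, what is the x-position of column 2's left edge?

Before column 2: the margin + 1 column + 1 gutter.
Offset = 56 + 1·(218 + 22) = 56 + 240 = 296 px.

296 px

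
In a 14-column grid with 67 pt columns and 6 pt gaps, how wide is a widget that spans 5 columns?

359 pt

Span of 5: 5·67 + 4·6 = 335 + 24 = 359 pt.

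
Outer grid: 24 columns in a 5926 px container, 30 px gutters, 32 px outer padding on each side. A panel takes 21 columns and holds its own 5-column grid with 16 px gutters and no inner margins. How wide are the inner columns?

1012.3 px

Subtract both margins: 5926 − 2·32 = 5862 px.
Subtracting 23 gutters of 30 leaves 5172 for 24 columns, so c = 215.5 px.
21 columns plus 20 gutters: 4525.5 + 600 = 5125.5 px.
5125.5 − 4·16 = 5061.5; ÷5 gives d = 1012.3 px.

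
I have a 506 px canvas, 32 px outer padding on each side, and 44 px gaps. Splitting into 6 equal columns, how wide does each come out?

Inside the margins: 506 − 64 = 442 px.
442 − 5·44 = 222; ÷6 gives c = 37 px.

37 px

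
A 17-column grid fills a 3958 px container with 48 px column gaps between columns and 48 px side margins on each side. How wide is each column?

Content width = 3958 − 2·48 = 3862 px.
17c + 16·48 = 3862 → 17c = 3094 → c = 182 px.

182 px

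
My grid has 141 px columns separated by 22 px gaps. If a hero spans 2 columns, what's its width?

2 columns plus 1 gap: 282 + 22 = 304 px.

304 px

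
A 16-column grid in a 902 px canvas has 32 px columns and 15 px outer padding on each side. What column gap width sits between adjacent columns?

24 px

Subtract both margins: 902 − 2·15 = 872 px.
Columns use 512 px, leaving 360 px across 15 column gaps = 24 px each.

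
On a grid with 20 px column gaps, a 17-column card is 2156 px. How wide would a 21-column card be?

2668 px

17 columns + 16 column gaps: 17c + 16·20 = 2156.
17c = 2156 − 320 = 1836, so c = 108 px.
Span of 21: 21·108 + 20·20 = 2268 + 400 = 2668 px.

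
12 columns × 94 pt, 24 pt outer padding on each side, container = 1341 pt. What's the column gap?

15 pt

Take off 48 pt of margins, leaving 1293 pt.
12 columns take 12·94 = 1128 pt; remaining 165 splits into 11 column gaps.
g = 165 / 11 = 15 pt.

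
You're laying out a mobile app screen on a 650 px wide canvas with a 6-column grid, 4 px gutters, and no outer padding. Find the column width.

650 − 5·4 = 630; ÷6 gives c = 105 px.

105 px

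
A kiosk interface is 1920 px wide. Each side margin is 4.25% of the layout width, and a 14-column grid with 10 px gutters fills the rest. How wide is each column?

116.2 px

1920 × (1 − 2·4.25%) = 1920 × 91.5% = 1756.8 px for the columns.
14 columns + 13 gutters: 14c + 13·10 = 1756.8.
14c = 1756.8 − 130 = 1626.8, so c = 116.2 px.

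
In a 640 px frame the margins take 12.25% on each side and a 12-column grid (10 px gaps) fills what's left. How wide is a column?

Each margin = 12.25% of 640 = 78.4 px; content = 640 − 2·78.4 = 483.2 px.
Subtracting 11 gaps of 10 leaves 373.2 for 12 columns, so c = 31.1 px.

31.1 px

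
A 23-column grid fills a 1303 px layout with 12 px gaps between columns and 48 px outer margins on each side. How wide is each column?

Take off 96 px of margins, leaving 1207 px.
1207 − 22·12 = 943; ÷23 gives c = 41 px.

41 px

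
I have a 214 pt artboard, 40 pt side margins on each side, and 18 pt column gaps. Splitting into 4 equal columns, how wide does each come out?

20 pt

Take off 80 pt of margins, leaving 134 pt.
134 − 3·18 = 80; ÷4 gives c = 20 pt.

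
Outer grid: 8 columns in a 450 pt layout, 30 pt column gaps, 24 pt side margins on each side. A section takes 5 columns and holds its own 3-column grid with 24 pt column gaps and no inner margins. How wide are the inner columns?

Outer content = 450 − 2·24 = 402 pt.
8c + 7·30 = 402 → 8c = 192 → c = 24 pt.
Span of 5: 5·24 + 4·30 = 120 + 120 = 240 pt.
3d + 2·24 = 240 → 3d = 192 → d = 64 pt.

64 pt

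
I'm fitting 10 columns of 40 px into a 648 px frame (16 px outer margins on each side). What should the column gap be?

24 px

Inside the margins: 648 − 32 = 616 px.
Columns use 400 px, leaving 216 px across 9 column gaps = 24 px each.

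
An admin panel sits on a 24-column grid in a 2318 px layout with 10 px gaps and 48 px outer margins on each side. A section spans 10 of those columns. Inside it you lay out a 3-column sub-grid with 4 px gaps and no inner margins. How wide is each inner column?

304 px

Subtract both margins: 2318 − 2·48 = 2222 px.
2222 − 23·10 = 1992; ÷24 gives c = 83 px.
10-column span = 10·83 + 9·10 = 920 px.
Subtracting 2 gaps of 4 leaves 912 for 3 columns, so d = 304 px.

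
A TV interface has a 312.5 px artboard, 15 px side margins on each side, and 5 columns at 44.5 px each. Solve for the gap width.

15 px

Inside the margins: 312.5 − 30 = 282.5 px.
5 columns take 5·44.5 = 222.5 px; remaining 60 splits into 4 gaps.
g = 60 / 4 = 15 px.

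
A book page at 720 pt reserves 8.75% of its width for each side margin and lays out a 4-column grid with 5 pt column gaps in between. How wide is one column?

Each margin = 8.75% of 720 = 63 pt; content = 720 − 2·63 = 594 pt.
4c + 3·5 = 594 → 4c = 579 → c = 144.75 pt.

144.75 pt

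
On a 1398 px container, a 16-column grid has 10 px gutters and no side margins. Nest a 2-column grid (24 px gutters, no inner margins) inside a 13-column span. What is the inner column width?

1398 − 15·10 = 1248; ÷16 gives c = 78 px.
13-column span = 13·78 + 12·10 = 1134 px.
2d + 1·24 = 1134 → 2d = 1110 → d = 555 px.

555 px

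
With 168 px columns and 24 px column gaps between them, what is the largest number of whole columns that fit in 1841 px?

9 columns

k columns need k·168 + (k−1)·24 = k·192 − 24.
k·192 − 24 ≤ 1841 → k ≤ 1865 / 192 ≈ 9.71, so k = 9.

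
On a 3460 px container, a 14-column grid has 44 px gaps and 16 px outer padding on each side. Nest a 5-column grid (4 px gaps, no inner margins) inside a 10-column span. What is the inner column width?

484 px

Take off 32 px of margins, leaving 3428 px.
14c + 13·44 = 3428 → 14c = 2856 → c = 204 px.
Span of 10: 10·204 + 9·44 = 2040 + 396 = 2436 px.
5 columns + 4 gaps: 5d + 4·4 = 2436.
5d = 2436 − 16 = 2420, so d = 484 px.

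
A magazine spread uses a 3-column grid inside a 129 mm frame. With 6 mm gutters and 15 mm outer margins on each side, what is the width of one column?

Inside the margins: 129 − 30 = 99 mm.
3c + 2·6 = 99 → 3c = 87 → c = 29 mm.

29 mm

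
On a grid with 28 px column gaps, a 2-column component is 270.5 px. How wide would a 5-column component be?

718.25 px

2 columns + 1 column gap: 2c + 1·28 = 270.5.
2c = 270.5 − 28 = 242.5, so c = 121.25 px.
5 columns plus 4 column gaps: 606.25 + 112 = 718.25 px.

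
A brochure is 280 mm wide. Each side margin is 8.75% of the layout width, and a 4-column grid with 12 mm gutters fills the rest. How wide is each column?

Each margin = 8.75% of 280 = 24.5 mm; content = 280 − 2·24.5 = 231 mm.
4 columns + 3 gutters: 4c + 3·12 = 231.
4c = 231 − 36 = 195, so c = 48.75 mm.

48.75 mm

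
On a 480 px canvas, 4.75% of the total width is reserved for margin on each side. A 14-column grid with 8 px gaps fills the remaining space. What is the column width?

Each margin = 4.75% of 480 = 22.8 px; content = 480 − 2·22.8 = 434.4 px.
434.4 − 13·8 = 330.4; ÷14 gives c = 23.6 px.

23.6 px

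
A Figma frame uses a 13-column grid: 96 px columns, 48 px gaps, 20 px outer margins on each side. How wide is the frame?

Adding margins, columns and gutters: 40 + 1248 + 576 = 1864 px.

1864 px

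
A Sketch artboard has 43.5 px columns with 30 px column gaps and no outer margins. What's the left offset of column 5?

No margin, so column 5 starts at 4·(column + gutter) = 4·73.5 = 294 px.

294 px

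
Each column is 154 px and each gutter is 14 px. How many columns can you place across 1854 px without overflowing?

11 columns

Each extra column adds 154 + 14 = 168 px.
(1854 + 14) / 168 = 11.12, so 11 columns fit.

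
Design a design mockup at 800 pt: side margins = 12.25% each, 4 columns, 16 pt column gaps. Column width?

800 × (1 − 2·12.25%) = 800 × 75.5% = 604 pt for the columns.
604 − 3·16 = 556; ÷4 gives c = 139 pt.

139 pt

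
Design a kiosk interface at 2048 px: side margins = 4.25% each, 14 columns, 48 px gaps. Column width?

89.28 px

2048 × (1 − 2·4.25%) = 2048 × 91.5% = 1873.92 px for the columns.
14c + 13·48 = 1873.92 → 14c = 1249.92 → c = 89.28 px.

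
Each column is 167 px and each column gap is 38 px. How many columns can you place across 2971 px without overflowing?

14 columns

Each extra column adds 167 + 38 = 205 px.
(2971 + 38) / 205 = 14.68, so 14 columns fit.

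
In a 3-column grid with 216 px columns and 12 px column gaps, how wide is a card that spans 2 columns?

444 px

2 columns plus 1 column gap: 432 + 12 = 444 px.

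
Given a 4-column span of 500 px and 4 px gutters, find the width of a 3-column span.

500 − 3·4 = 488; ÷4 gives c = 122 px.
Span of 3: 3·122 + 2·4 = 366 + 8 = 374 px.

374 px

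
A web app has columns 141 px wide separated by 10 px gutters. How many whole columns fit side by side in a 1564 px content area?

10 columns

k columns need k·141 + (k−1)·10 = k·151 − 10.
k·151 − 10 ≤ 1564 → k ≤ 1574 / 151 ≈ 10.42, so k = 10.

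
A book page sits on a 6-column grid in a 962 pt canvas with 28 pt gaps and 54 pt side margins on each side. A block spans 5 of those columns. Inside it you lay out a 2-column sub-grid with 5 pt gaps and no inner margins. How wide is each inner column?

351 pt

Subtract both margins: 962 − 2·54 = 854 pt.
6 columns + 5 gaps: 6c + 5·28 = 854.
6c = 854 − 140 = 714, so c = 119 pt.
Span of 5: 5·119 + 4·28 = 595 + 112 = 707 pt.
2 columns + 1 gap: 2d + 1·5 = 707.
2d = 707 − 5 = 702, so d = 351 pt.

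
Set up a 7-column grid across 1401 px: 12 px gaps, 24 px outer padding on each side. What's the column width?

Take off 48 px of margins, leaving 1353 px.
7c + 6·12 = 1353 → 7c = 1281 → c = 183 px.

183 px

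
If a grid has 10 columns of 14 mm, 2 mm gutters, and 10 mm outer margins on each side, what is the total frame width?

178 mm

Total width: 2·10 + 10·14 + 9·2 = 178 mm.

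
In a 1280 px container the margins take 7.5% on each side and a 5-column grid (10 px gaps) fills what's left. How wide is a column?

209.6 px

1280 × (1 − 2·7.5%) = 1280 × 85% = 1088 px for the columns.
5c + 4·10 = 1088 → 5c = 1048 → c = 209.6 px.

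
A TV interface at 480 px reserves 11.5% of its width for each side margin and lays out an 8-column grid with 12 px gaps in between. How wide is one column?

35.7 px

Each margin = 11.5% of 480 = 55.2 px; content = 480 − 2·55.2 = 369.6 px.
Subtracting 7 gaps of 12 leaves 285.6 for 8 columns, so c = 35.7 px.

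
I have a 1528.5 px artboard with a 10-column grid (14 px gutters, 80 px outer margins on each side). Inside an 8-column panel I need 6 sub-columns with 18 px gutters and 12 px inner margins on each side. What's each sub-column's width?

163 px

Subtract both margins: 1528.5 − 2·80 = 1368.5 px.
Subtracting 9 gutters of 14 leaves 1242.5 for 10 columns, so c = 124.25 px.
8 columns plus 7 gutters: 994 + 98 = 1092 px.
Inner content = 1092 − 2·12 = 1068 px.
6 columns + 5 gutters: 6d + 5·18 = 1068.
6d = 1068 − 90 = 978, so d = 163 px.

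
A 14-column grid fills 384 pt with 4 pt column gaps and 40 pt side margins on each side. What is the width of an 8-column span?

172 pt

Content width = 384 − 2·40 = 304 pt.
304 − 13·4 = 252; ÷14 gives c = 18 pt.
8 columns plus 7 column gaps: 144 + 28 = 172 pt.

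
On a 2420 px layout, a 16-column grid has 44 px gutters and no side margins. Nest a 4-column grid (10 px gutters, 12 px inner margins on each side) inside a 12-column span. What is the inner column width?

437.5 px

16c + 15·44 = 2420 → 16c = 1760 → c = 110 px.
12 columns plus 11 gutters: 1320 + 484 = 1804 px.
Inner content = 1804 − 2·12 = 1780 px.
1780 − 3·10 = 1750; ÷4 gives d = 437.5 px.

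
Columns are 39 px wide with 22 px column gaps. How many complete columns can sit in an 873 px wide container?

k columns need k·39 + (k−1)·22 = k·61 − 22.
k·61 − 22 ≤ 873 → k ≤ 895 / 61 ≈ 14.67, so k = 14.

14 columns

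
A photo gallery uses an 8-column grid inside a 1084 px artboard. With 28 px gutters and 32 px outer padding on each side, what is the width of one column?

Content width = 1084 − 2·32 = 1020 px.
8 columns + 7 gutters: 8c + 7·28 = 1020.
8c = 1020 − 196 = 824, so c = 103 px.

103 px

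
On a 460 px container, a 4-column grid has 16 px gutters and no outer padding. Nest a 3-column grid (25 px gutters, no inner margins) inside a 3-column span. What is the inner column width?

97 px

4 columns + 3 gutters: 4c + 3·16 = 460.
4c = 460 − 48 = 412, so c = 103 px.
3-column span = 3·103 + 2·16 = 341 px.
Subtracting 2 gutters of 25 leaves 291 for 3 columns, so d = 97 px.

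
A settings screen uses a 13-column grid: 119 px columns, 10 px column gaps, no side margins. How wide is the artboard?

1667 px

Summing: 1547 + 120 = 1667 px.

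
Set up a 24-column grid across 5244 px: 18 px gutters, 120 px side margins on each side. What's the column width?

Take off 240 px of margins, leaving 5004 px.
24c + 23·18 = 5004 → 24c = 4590 → c = 191.25 px.

191.25 px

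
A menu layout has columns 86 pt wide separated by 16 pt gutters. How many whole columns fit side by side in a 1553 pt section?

15 columns: 15·86 + 14·16 = 1514 pt ≤ 1553.
16 columns: 1616 pt > 1553. So 15.

15 columns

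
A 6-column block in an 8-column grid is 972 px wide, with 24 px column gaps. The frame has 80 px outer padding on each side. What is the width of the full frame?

1464 px

6c + 5·24 = 972 → 6c = 852 → c = 142 px.
Total width: 2·80 + 8·142 + 7·24 = 1464 px.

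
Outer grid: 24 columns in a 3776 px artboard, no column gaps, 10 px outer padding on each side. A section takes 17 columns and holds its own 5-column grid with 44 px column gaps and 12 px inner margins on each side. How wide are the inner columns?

492.1 px

Take off 20 px of margins, leaving 3756 px.
3756 / 24 = 156.5 px per column.
With no column gaps, 17 columns span 17·156.5 = 2660.5 px.
Inner content = 2660.5 − 2·12 = 2636.5 px.
2636.5 − 4·44 = 2460.5; ÷5 gives d = 492.1 px.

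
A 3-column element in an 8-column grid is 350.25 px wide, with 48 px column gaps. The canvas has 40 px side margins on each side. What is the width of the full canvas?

1094 px

3c + 2·48 = 350.25 → 3c = 254.25 → c = 84.75 px.
Adding margins, columns and gutters: 80 + 678 + 336 = 1094 px.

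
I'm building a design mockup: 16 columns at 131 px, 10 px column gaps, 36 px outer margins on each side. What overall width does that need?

Layout = 2·36 + 16·131 + 15·10 = 72 + 2096 + 150 = 2318 px.

2318 px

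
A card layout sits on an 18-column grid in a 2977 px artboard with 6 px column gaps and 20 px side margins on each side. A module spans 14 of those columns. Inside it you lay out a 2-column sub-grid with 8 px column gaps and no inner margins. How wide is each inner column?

1137.5 px

Subtract both margins: 2977 − 2·20 = 2937 px.
18 columns + 17 column gaps: 18c + 17·6 = 2937.
18c = 2937 − 102 = 2835, so c = 157.5 px.
Span of 14: 14·157.5 + 13·6 = 2205 + 78 = 2283 px.
2 columns + 1 column gap: 2d + 1·8 = 2283.
2d = 2283 − 8 = 2275, so d = 1137.5 px.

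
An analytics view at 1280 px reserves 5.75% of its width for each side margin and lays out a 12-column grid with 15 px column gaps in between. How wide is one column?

Each margin = 5.75% of 1280 = 73.6 px; content = 1280 − 2·73.6 = 1132.8 px.
Subtracting 11 column gaps of 15 leaves 967.8 for 12 columns, so c = 80.65 px.

80.65 px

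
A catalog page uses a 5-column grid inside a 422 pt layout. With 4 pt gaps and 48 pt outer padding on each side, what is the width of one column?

62 pt

Content width = 422 − 2·48 = 326 pt.
5c + 4·4 = 326 → 5c = 310 → c = 62 pt.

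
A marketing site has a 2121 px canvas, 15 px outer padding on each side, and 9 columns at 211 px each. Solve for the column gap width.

24 px

Take off 30 px of margins, leaving 2091 px.
9·211 + 8g = 2091 → 8g = 192 → g = 24 px.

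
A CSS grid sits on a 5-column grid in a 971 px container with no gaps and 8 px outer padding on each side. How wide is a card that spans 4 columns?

764 px

Take off 16 px of margins, leaving 955 px.
With no gaps, each column is 955/5 = 191 px.
4-column span = 4·191 = 764 px.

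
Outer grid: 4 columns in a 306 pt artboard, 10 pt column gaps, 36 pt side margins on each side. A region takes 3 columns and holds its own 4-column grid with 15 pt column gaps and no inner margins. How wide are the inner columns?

Subtract both margins: 306 − 2·36 = 234 pt.
4c + 3·10 = 234 → 4c = 204 → c = 51 pt.
3 columns plus 2 column gaps: 153 + 20 = 173 pt.
4 columns + 3 column gaps: 4d + 3·15 = 173.
4d = 173 − 45 = 128, so d = 32 pt.

32 pt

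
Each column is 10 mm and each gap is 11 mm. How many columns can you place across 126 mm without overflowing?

6 columns

6 columns: 6·10 + 5·11 = 115 mm ≤ 126.
7 columns: 136 mm > 126. So 6.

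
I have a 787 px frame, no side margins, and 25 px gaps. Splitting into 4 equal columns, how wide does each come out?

178 px

Subtracting 3 gaps of 25 leaves 712 for 4 columns, so c = 178 px.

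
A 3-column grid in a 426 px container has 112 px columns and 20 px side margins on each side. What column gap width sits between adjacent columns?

25 px

Inside the margins: 426 − 40 = 386 px.
3 columns take 3·112 = 336 px; remaining 50 splits into 2 column gaps.
g = 50 / 2 = 25 px.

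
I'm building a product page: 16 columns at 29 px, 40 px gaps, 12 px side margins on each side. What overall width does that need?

Total width: 2·12 + 16·29 + 15·40 = 1088 px.

1088 px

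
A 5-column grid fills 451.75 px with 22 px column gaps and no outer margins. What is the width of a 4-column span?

357 px

451.75 − 4·22 = 363.75; ÷5 gives c = 72.75 px.
4 columns plus 3 column gaps: 291 + 66 = 357 px.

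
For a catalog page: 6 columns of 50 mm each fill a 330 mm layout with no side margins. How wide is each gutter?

6 mm

6 columns take 6·50 = 300 mm; remaining 30 splits into 5 gutters.
g = 30 / 5 = 6 mm.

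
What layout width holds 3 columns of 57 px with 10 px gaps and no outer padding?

Summing: 171 + 20 = 191 px.

191 px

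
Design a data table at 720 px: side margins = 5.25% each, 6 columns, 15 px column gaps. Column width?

94.9 px

Each margin = 5.25% of 720 = 37.8 px; content = 720 − 2·37.8 = 644.4 px.
6 columns + 5 column gaps: 6c + 5·15 = 644.4.
6c = 644.4 − 75 = 569.4, so c = 94.9 px.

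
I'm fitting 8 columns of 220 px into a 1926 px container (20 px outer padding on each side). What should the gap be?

Inside the margins: 1926 − 40 = 1886 px.
Columns use 1760 px, leaving 126 px across 7 gaps = 18 px each.

18 px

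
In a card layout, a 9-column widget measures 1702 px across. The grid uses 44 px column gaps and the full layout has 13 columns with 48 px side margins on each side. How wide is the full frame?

2574 px

1702 − 8·44 = 1350; ÷9 gives c = 150 px.
Total width: 2·48 + 13·150 + 12·44 = 2574 px.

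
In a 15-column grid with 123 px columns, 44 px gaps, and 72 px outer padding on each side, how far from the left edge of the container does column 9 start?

1408 px

Column 9 starts at margin + 8·(column + gutter) = 72 + 8·167 = 1408 px.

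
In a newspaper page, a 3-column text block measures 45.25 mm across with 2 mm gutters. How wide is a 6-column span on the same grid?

92.5 mm

3 columns + 2 gutters: 3c + 2·2 = 45.25.
3c = 45.25 − 4 = 41.25, so c = 13.75 mm.
6-column span = 6·13.75 + 5·2 = 92.5 mm.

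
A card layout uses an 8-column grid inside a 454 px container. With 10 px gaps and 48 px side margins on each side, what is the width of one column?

Inside the margins: 454 − 96 = 358 px.
8c + 7·10 = 358 → 8c = 288 → c = 36 px.

36 px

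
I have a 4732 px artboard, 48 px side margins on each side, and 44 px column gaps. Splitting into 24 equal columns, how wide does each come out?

151 px

Inside the margins: 4732 − 96 = 4636 px.
Subtracting 23 column gaps of 44 leaves 3624 for 24 columns, so c = 151 px.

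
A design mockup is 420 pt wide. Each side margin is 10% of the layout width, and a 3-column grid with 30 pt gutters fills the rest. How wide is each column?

Each margin = 10% of 420 = 42 pt; content = 420 − 2·42 = 336 pt.
Subtracting 2 gutters of 30 leaves 276 for 3 columns, so c = 92 pt.

92 pt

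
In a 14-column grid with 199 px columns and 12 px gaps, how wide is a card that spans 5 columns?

5 columns plus 4 gaps: 995 + 48 = 1043 px.

1043 px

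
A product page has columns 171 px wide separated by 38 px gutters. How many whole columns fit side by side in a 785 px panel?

3 columns

3 columns: 3·171 + 2·38 = 589 px ≤ 785.
4 columns: 798 px > 785. So 3.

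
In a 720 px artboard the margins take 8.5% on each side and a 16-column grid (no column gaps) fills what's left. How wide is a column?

Margins: 8.5% × 720 = 61.2 px each, so content = 720 − 122.4 = 597.6 px.
With no column gaps, each column is 597.6/16 = 37.35 px.

37.35 px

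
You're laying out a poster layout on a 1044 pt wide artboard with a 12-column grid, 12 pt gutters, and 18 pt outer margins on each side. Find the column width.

Content width = 1044 − 2·18 = 1008 pt.
1008 − 11·12 = 876; ÷12 gives c = 73 pt.

73 pt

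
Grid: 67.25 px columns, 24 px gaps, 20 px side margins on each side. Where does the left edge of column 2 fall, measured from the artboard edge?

111.25 px

Each column+gutter stride is 91.25 px; 1 of them past the 20 px margin is 20 + 91.25 = 111.25 px.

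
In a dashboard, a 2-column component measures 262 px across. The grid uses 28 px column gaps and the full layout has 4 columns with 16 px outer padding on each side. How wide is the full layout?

Subtracting 1 column gap of 28 leaves 234 for 2 columns, so c = 117 px.
Total width: 2·16 + 4·117 + 3·28 = 584 px.

584 px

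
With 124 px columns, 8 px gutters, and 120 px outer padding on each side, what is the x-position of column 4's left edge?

516 px

Before column 4: the margin + 3 columns + 3 gutters.
Offset = 120 + 3·(124 + 8) = 120 + 396 = 516 px.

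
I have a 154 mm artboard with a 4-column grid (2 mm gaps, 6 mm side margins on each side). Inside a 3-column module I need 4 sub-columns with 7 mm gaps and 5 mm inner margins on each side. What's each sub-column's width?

Outer content = 154 − 2·6 = 142 mm.
Subtracting 3 gaps of 2 leaves 136 for 4 columns, so c = 34 mm.
Span of 3: 3·34 + 2·2 = 102 + 4 = 106 mm.
Inner content = 106 − 2·5 = 96 mm.
96 − 3·7 = 75; ÷4 gives d = 18.75 mm.

18.75 mm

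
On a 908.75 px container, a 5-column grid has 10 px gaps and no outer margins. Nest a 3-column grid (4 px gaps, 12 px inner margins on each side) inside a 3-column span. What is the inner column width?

5c + 4·10 = 908.75 → 5c = 868.75 → c = 173.75 px.
3 columns plus 2 gaps: 521.25 + 20 = 541.25 px.
Inner content = 541.25 − 2·12 = 517.25 px.
Subtracting 2 gaps of 4 leaves 509.25 for 3 columns, so d = 169.75 px.

169.75 px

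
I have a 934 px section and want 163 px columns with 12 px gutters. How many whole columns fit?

Each extra column adds 163 + 12 = 175 px.
(934 + 12) / 175 = 5.41, so 5 columns fit.

5 columns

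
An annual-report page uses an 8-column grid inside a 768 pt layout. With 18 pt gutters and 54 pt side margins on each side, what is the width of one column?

Take off 108 pt of margins, leaving 660 pt.
8c + 7·18 = 660 → 8c = 534 → c = 66.75 pt.

66.75 pt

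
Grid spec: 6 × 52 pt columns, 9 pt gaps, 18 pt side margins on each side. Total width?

Artboard = 2·18 + 6·52 + 5·9 = 36 + 312 + 45 = 393 pt.

393 pt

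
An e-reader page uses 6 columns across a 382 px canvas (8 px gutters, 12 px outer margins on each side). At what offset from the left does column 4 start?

Inside the margins: 382 − 24 = 358 px.
358 − 5·8 = 318; ÷6 gives c = 53 px.
Column 4 starts at margin + 3·(column + gutter) = 12 + 3·61 = 195 px.

195 px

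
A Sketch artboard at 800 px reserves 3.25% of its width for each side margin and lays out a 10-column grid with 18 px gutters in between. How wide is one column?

58.6 px

Margins: 3.25% × 800 = 26 px each, so content = 800 − 52 = 748 px.
Subtracting 9 gutters of 18 leaves 586 for 10 columns, so c = 58.6 px.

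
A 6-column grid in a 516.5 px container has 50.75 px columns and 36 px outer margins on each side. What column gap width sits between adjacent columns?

Subtract both margins: 516.5 − 2·36 = 444.5 px.
6·50.75 + 5g = 444.5 → 5g = 140 → g = 28 px.

28 px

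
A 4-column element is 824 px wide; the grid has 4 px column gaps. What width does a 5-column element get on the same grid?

Subtracting 3 column gaps of 4 leaves 812 for 4 columns, so c = 203 px.
5 columns plus 4 column gaps: 1015 + 16 = 1031 px.

1031 px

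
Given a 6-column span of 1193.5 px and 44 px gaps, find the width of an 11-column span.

Subtracting 5 gaps of 44 leaves 973.5 for 6 columns, so c = 162.25 px.
Span of 11: 11·162.25 + 10·44 = 1784.75 + 440 = 2224.75 px.

2224.75 px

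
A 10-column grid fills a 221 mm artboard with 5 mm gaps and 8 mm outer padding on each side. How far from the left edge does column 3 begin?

Inside the margins: 221 − 16 = 205 mm.
205 − 9·5 = 160; ÷10 gives c = 16 mm.
Column 3 starts at margin + 2·(column + gutter) = 8 + 2·21 = 50 mm.

50 mm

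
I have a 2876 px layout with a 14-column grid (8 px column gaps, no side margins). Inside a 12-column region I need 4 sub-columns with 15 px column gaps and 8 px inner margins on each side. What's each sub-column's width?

14 columns + 13 column gaps: 14c + 13·8 = 2876.
14c = 2876 − 104 = 2772, so c = 198 px.
12-column span = 12·198 + 11·8 = 2464 px.
Inner content = 2464 − 2·8 = 2448 px.
4d + 3·15 = 2448 → 4d = 2403 → d = 600.75 px.

600.75 px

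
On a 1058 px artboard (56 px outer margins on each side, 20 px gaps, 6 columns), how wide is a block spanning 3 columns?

Inside the margins: 1058 − 112 = 946 px.
946 − 5·20 = 846; ÷6 gives c = 141 px.
3 columns plus 2 gaps: 423 + 40 = 463 px.

463 px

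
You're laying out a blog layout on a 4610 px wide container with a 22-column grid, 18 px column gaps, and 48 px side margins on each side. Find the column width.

Inside the margins: 4610 − 96 = 4514 px.
22 columns + 21 column gaps: 22c + 21·18 = 4514.
22c = 4514 − 378 = 4136, so c = 188 px.

188 px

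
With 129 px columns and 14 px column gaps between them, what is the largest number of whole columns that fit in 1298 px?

9 columns

Each extra column adds 129 + 14 = 143 px.
(1298 + 14) / 143 = 9.17, so 9 columns fit.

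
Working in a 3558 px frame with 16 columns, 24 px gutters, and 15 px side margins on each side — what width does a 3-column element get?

Content width = 3558 − 2·15 = 3528 px.
16 columns + 15 gutters: 16c + 15·24 = 3528.
16c = 3528 − 360 = 3168, so c = 198 px.
Span of 3: 3·198 + 2·24 = 594 + 48 = 642 px.

642 px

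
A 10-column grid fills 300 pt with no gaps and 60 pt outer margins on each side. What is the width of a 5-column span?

90 pt

Inside the margins: 300 − 120 = 180 pt.
With no gaps, each column is 180/10 = 18 pt.
5-column span = 5·18 = 90 pt.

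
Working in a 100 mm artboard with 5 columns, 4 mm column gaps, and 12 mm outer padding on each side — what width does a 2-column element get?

Take off 24 mm of margins, leaving 76 mm.
5 columns + 4 column gaps: 5c + 4·4 = 76.
5c = 76 − 16 = 60, so c = 12 mm.
2-column span = 2·12 + 1·4 = 28 mm.

28 mm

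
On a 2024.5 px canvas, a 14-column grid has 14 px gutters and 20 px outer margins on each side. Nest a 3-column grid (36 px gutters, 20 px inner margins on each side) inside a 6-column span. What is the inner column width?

243.5 px

Inside the margins: 2024.5 − 40 = 1984.5 px.
14 columns + 13 gutters: 14c + 13·14 = 1984.5.
14c = 1984.5 − 182 = 1802.5, so c = 128.75 px.
Span of 6: 6·128.75 + 5·14 = 772.5 + 70 = 842.5 px.
Inner content = 842.5 − 2·20 = 802.5 px.
3d + 2·36 = 802.5 → 3d = 730.5 → d = 243.5 px.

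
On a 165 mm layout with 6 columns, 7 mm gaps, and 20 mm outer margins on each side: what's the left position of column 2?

42 mm

Inside the margins: 165 − 40 = 125 mm.
125 − 5·7 = 90; ÷6 gives c = 15 mm.
Column 2 starts at margin + 1·(column + gutter) = 20 + 1·22 = 42 mm.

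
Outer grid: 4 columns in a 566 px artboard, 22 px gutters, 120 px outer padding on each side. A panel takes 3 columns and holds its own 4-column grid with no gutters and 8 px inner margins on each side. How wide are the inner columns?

55.75 px

Take off 240 px of margins, leaving 326 px.
Subtracting 3 gutters of 22 leaves 260 for 4 columns, so c = 65 px.
3-column span = 3·65 + 2·22 = 239 px.
Inner content = 239 − 2·8 = 223 px.
With no gutters, each column is 223/4 = 55.75 px.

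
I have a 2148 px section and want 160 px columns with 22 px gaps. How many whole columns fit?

k columns need k·160 + (k−1)·22 = k·182 − 22.
k·182 − 22 ≤ 2148 → k ≤ 2170 / 182 ≈ 11.92, so k = 11.

11 columns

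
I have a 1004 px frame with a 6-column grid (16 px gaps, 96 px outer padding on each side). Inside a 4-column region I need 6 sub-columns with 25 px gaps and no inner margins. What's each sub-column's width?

68.5 px

Subtract both margins: 1004 − 2·96 = 812 px.
6 columns + 5 gaps: 6c + 5·16 = 812.
6c = 812 − 80 = 732, so c = 122 px.
4 columns plus 3 gaps: 488 + 48 = 536 px.
Subtracting 5 gaps of 25 leaves 411 for 6 columns, so d = 68.5 px.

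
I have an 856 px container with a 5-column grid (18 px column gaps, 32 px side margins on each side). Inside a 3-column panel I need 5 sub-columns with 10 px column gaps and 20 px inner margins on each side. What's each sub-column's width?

Take off 64 px of margins, leaving 792 px.
792 − 4·18 = 720; ÷5 gives c = 144 px.
3-column span = 3·144 + 2·18 = 468 px.
Inner content = 468 − 2·20 = 428 px.
Subtracting 4 column gaps of 10 leaves 388 for 5 columns, so d = 77.6 px.

77.6 px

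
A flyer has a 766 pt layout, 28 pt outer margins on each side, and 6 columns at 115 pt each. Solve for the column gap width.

Subtract both margins: 766 − 2·28 = 710 pt.
Columns use 690 pt, leaving 20 pt across 5 column gaps = 4 pt each.

4 pt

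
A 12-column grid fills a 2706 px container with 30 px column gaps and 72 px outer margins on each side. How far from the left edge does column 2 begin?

Subtract both margins: 2706 − 2·72 = 2562 px.
2562 − 11·30 = 2232; ÷12 gives c = 186 px.
Each column+gutter stride is 216 px; 1 of them past the 72 px margin is 72 + 216 = 288 px.

288 px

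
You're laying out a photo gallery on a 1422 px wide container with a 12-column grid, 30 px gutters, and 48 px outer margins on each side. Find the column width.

Take off 96 px of margins, leaving 1326 px.
12c + 11·30 = 1326 → 12c = 996 → c = 83 px.

83 px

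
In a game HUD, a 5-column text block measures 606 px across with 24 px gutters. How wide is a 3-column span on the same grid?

354 px

5 columns + 4 gutters: 5c + 4·24 = 606.
5c = 606 − 96 = 510, so c = 102 px.
3 columns plus 2 gutters: 306 + 48 = 354 px.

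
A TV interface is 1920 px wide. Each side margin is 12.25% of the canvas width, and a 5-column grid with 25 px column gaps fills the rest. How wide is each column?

Each margin = 12.25% of 1920 = 235.2 px; content = 1920 − 2·235.2 = 1449.6 px.
Subtracting 4 column gaps of 25 leaves 1349.6 for 5 columns, so c = 269.92 px.

269.92 px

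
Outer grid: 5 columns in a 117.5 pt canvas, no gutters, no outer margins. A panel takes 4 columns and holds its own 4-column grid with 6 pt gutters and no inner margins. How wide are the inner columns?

With no gutters, each column is 117.5/5 = 23.5 pt.
4-column span = 4·23.5 = 94 pt.
4 columns + 3 gutters: 4d + 3·6 = 94.
4d = 94 − 18 = 76, so d = 19 pt.

19 pt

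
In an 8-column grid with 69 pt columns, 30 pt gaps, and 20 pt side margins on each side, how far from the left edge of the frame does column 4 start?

Column 4 starts at margin + 3·(column + gutter) = 20 + 3·99 = 317 pt.

317 pt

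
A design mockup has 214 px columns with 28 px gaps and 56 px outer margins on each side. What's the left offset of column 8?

Each column+gutter stride is 242 px; 7 of them past the 56 px margin is 56 + 1694 = 1750 px.

1750 px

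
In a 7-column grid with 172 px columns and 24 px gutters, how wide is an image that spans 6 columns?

Span of 6: 6·172 + 5·24 = 1032 + 120 = 1152 px.

1152 px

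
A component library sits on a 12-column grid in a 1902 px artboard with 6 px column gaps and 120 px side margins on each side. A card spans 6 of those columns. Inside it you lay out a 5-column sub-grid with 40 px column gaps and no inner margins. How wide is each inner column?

Outer content = 1902 − 2·120 = 1662 px.
Subtracting 11 column gaps of 6 leaves 1596 for 12 columns, so c = 133 px.
6 columns plus 5 column gaps: 798 + 30 = 828 px.
5d + 4·40 = 828 → 5d = 668 → d = 133.6 px.

133.6 px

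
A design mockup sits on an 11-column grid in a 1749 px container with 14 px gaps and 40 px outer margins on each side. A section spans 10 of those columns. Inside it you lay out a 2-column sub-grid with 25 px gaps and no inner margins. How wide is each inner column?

Subtract both margins: 1749 − 2·40 = 1669 px.
11c + 10·14 = 1669 → 11c = 1529 → c = 139 px.
Span of 10: 10·139 + 9·14 = 1390 + 126 = 1516 px.
Subtracting 1 gap of 25 leaves 1491 for 2 columns, so d = 745.5 px.

745.5 px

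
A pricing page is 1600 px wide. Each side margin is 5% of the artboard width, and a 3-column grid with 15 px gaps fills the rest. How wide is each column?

470 px

1600 × (1 − 2·5%) = 1600 × 90% = 1440 px for the columns.
Subtracting 2 gaps of 15 leaves 1410 for 3 columns, so c = 470 px.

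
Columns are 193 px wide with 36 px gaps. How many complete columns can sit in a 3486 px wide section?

15 columns

Each extra column adds 193 + 36 = 229 px.
(3486 + 36) / 229 = 15.38, so 15 columns fit.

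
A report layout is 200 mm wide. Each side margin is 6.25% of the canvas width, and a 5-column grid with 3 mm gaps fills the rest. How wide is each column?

32.6 mm

Margins: 6.25% × 200 = 12.5 mm each, so content = 200 − 25 = 175 mm.
5 columns + 4 gaps: 5c + 4·3 = 175.
5c = 175 − 12 = 163, so c = 32.6 mm.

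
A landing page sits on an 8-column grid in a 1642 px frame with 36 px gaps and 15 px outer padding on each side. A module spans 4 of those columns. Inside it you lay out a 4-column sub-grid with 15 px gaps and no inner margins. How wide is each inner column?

Outer content = 1642 − 2·15 = 1612 px.
8 columns + 7 gaps: 8c + 7·36 = 1612.
8c = 1612 − 252 = 1360, so c = 170 px.
4 columns plus 3 gaps: 680 + 108 = 788 px.
4d + 3·15 = 788 → 4d = 743 → d = 185.75 px.

185.75 px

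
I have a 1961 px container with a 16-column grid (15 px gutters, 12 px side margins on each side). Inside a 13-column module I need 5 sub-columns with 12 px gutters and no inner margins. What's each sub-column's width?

Subtract both margins: 1961 − 2·12 = 1937 px.
16 columns + 15 gutters: 16c + 15·15 = 1937.
16c = 1937 − 225 = 1712, so c = 107 px.
Span of 13: 13·107 + 12·15 = 1391 + 180 = 1571 px.
5d + 4·12 = 1571 → 5d = 1523 → d = 304.6 px.

304.6 px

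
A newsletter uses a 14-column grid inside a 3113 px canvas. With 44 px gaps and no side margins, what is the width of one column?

14c + 13·44 = 3113 → 14c = 2541 → c = 181.5 px.

181.5 px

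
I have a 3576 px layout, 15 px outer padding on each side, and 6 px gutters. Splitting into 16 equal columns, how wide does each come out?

216 px

Inside the margins: 3576 − 30 = 3546 px.
16 columns + 15 gutters: 16c + 15·6 = 3546.
16c = 3546 − 90 = 3456, so c = 216 px.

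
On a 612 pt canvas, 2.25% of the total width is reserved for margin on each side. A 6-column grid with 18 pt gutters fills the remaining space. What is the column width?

Each margin = 2.25% of 612 = 13.77 pt; content = 612 − 2·13.77 = 584.46 pt.
6 columns + 5 gutters: 6c + 5·18 = 584.46.
6c = 584.46 − 90 = 494.46, so c = 82.41 pt.

82.41 pt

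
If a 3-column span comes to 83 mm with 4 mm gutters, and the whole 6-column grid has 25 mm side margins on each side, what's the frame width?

3 columns + 2 gutters: 3c + 2·4 = 83.
3c = 83 − 8 = 75, so c = 25 mm.
Adding margins, columns and gutters: 50 + 150 + 20 = 220 mm.

220 mm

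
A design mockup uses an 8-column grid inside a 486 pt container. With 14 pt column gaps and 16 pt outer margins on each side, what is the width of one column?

44.5 pt

Take off 32 pt of margins, leaving 454 pt.
Subtracting 7 column gaps of 14 leaves 356 for 8 columns, so c = 44.5 pt.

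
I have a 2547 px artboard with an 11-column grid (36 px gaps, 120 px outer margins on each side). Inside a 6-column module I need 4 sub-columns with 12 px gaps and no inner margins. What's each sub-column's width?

Outer content = 2547 − 2·120 = 2307 px.
Subtracting 10 gaps of 36 leaves 1947 for 11 columns, so c = 177 px.
6-column span = 6·177 + 5·36 = 1242 px.
4 columns + 3 gaps: 4d + 3·12 = 1242.
4d = 1242 − 36 = 1206, so d = 301.5 px.

301.5 px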